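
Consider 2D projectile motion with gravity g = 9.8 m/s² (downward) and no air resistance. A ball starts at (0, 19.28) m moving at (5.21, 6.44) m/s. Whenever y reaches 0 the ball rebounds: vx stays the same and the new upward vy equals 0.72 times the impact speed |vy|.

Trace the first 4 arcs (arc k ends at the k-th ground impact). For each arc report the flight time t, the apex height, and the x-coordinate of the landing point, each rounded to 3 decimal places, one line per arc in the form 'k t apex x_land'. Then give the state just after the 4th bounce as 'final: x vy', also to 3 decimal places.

1 2.747 21.396 14.311
2 3.009 11.092 29.988
3 2.167 5.750 41.275
4 1.560 2.981 49.403
final: 49.403 5.503

Arc 1: start y=19.280, vy=6.440 → t=2.747, apex=21.396, x_land=14.311, impact vy=-20.478
  bounce: vy ← 0.72·20.478 = 14.744
Arc 2: start y=0.000, vy=14.744 → t=3.009, apex=11.092, x_land=29.988, impact vy=-14.744
  bounce: vy ← 0.72·14.744 = 10.616
Arc 3: start y=0.000, vy=10.616 → t=2.167, apex=5.750, x_land=41.275, impact vy=-10.616
  bounce: vy ← 0.72·10.616 = 7.643
Arc 4: start y=0.000, vy=7.643 → t=1.560, apex=2.981, x_land=49.403, impact vy=-7.643
  bounce: vy ← 0.72·7.643 = 5.503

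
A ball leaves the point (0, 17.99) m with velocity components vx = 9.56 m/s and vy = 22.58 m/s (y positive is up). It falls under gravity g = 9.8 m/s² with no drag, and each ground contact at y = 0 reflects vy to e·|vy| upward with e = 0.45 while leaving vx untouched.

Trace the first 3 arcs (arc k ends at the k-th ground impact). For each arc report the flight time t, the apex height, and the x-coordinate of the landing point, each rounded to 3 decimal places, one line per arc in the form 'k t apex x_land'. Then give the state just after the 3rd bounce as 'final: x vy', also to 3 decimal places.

1 5.301 44.003 50.675
2 2.697 8.911 76.459
3 1.214 1.804 88.062
final: 88.062 2.676

Arc 1: start y=17.990, vy=22.580 → t=5.301, apex=44.003, x_land=50.675, impact vy=-29.368
  bounce: vy ← 0.45·29.368 = 13.215
Arc 2: start y=0.000, vy=13.215 → t=2.697, apex=8.911, x_land=76.459, impact vy=-13.215
  bounce: vy ← 0.45·13.215 = 5.947
Arc 3: start y=0.000, vy=5.947 → t=1.214, apex=1.804, x_land=88.062, impact vy=-5.947
  bounce: vy ← 0.45·5.947 = 2.676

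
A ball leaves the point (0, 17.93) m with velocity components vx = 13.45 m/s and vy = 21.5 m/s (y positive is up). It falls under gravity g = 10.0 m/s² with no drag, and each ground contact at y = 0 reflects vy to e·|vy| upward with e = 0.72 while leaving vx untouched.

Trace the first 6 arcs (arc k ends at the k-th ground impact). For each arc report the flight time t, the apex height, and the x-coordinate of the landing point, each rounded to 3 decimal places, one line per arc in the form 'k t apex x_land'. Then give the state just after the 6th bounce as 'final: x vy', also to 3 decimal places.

Arc 1: start y=17.930, vy=21.500 → t=5.015, apex=41.043, x_land=67.452, impact vy=-28.650
  bounce: vy ← 0.72·28.650 = 20.628
Arc 2: start y=0.000, vy=20.628 → t=4.126, apex=21.276, x_land=122.943, impact vy=-20.628
  bounce: vy ← 0.72·20.628 = 14.852
Arc 3: start y=0.000, vy=14.852 → t=2.970, apex=11.030, x_land=162.896, impact vy=-14.852
  bounce: vy ← 0.72·14.852 = 10.694
Arc 4: start y=0.000, vy=10.694 → t=2.139, apex=5.718, x_land=191.662, impact vy=-10.694
  bounce: vy ← 0.72·10.694 = 7.699
Arc 5: start y=0.000, vy=7.699 → t=1.540, apex=2.964, x_land=212.373, impact vy=-7.699
  bounce: vy ← 0.72·7.699 = 5.544
Arc 6: start y=0.000, vy=5.544 → t=1.109, apex=1.537, x_land=227.286, impact vy=-5.544
  bounce: vy ← 0.72·5.544 = 3.991

1 5.015 41.043 67.452
2 4.126 21.276 122.943
3 2.970 11.030 162.896
4 2.139 5.718 191.662
5 1.540 2.964 212.373
6 1.109 1.537 227.286
final: 227.286 3.991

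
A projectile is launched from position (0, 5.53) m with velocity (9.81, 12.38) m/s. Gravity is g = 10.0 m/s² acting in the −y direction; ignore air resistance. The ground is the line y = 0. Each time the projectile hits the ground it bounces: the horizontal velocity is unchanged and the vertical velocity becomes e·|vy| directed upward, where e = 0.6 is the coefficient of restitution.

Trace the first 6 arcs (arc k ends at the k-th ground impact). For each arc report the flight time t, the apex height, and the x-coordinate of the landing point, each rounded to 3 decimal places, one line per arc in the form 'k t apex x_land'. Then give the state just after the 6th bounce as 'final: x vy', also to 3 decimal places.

1 2.862 13.193 28.080
2 1.949 4.750 47.202
3 1.170 1.710 58.676
4 0.702 0.616 65.560
5 0.421 0.222 69.690
6 0.253 0.080 72.168
final: 72.168 0.758

Arc 1: start y=5.530, vy=12.380 → t=2.862, apex=13.193, x_land=28.080, impact vy=-16.244
  bounce: vy ← 0.6·16.244 = 9.746
Arc 2: start y=0.000, vy=9.746 → t=1.949, apex=4.750, x_land=47.202, impact vy=-9.746
  bounce: vy ← 0.6·9.746 = 5.848
Arc 3: start y=0.000, vy=5.848 → t=1.170, apex=1.710, x_land=58.676, impact vy=-5.848
  bounce: vy ← 0.6·5.848 = 3.509
Arc 4: start y=0.000, vy=3.509 → t=0.702, apex=0.616, x_land=65.560, impact vy=-3.509
  bounce: vy ← 0.6·3.509 = 2.105
Arc 5: start y=0.000, vy=2.105 → t=0.421, apex=0.222, x_land=69.690, impact vy=-2.105
  bounce: vy ← 0.6·2.105 = 1.263
Arc 6: start y=0.000, vy=1.263 → t=0.253, apex=0.080, x_land=72.168, impact vy=-1.263
  bounce: vy ← 0.6·1.263 = 0.758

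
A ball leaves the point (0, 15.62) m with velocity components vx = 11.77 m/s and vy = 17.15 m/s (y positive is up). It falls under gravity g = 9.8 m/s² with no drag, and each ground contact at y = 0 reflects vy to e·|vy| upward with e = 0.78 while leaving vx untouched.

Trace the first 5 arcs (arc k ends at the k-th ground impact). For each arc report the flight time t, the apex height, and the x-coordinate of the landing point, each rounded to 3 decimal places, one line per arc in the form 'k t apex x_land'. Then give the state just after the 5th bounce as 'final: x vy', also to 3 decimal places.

Arc 1: start y=15.620, vy=17.150 → t=4.250, apex=30.626, x_land=50.023, impact vy=-24.500
  bounce: vy ← 0.78·24.500 = 19.110
Arc 2: start y=0.000, vy=19.110 → t=3.900, apex=18.633, x_land=95.927, impact vy=-19.110
  bounce: vy ← 0.78·19.110 = 14.906
Arc 3: start y=0.000, vy=14.906 → t=3.042, apex=11.336, x_land=131.732, impact vy=-14.906
  bounce: vy ← 0.78·14.906 = 11.627
Arc 4: start y=0.000, vy=11.627 → t=2.373, apex=6.897, x_land=159.660, impact vy=-11.627
  bounce: vy ← 0.78·11.627 = 9.069
Arc 5: start y=0.000, vy=9.069 → t=1.851, apex=4.196, x_land=181.444, impact vy=-9.069
  bounce: vy ← 0.78·9.069 = 7.074

1 4.250 30.626 50.023
2 3.900 18.633 95.927
3 3.042 11.336 131.732
4 2.373 6.897 159.660
5 1.851 4.196 181.444
final: 181.444 7.074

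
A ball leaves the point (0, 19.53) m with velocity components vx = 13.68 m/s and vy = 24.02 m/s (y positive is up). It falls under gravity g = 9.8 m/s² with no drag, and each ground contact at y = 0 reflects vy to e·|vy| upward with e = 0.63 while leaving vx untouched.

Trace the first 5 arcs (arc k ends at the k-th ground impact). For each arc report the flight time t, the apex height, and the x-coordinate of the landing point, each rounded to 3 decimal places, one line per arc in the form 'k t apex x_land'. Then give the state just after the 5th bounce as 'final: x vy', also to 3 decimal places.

Arc 1: start y=19.530, vy=24.020 → t=5.612, apex=48.967, x_land=76.775, impact vy=-30.980
  bounce: vy ← 0.63·30.980 = 19.517
Arc 2: start y=0.000, vy=19.517 → t=3.983, apex=19.435, x_land=131.264, impact vy=-19.517
  bounce: vy ← 0.63·19.517 = 12.296
Arc 3: start y=0.000, vy=12.296 → t=2.509, apex=7.714, x_land=165.592, impact vy=-12.296
  bounce: vy ← 0.63·12.296 = 7.746
Arc 4: start y=0.000, vy=7.746 → t=1.581, apex=3.062, x_land=187.219, impact vy=-7.746
  bounce: vy ← 0.63·7.746 = 4.880
Arc 5: start y=0.000, vy=4.880 → t=0.996, apex=1.215, x_land=200.844, impact vy=-4.880
  bounce: vy ← 0.63·4.880 = 3.075

1 5.612 48.967 76.775
2 3.983 19.435 131.264
3 2.509 7.714 165.592
4 1.581 3.062 187.219
5 0.996 1.215 200.844
final: 200.844 3.075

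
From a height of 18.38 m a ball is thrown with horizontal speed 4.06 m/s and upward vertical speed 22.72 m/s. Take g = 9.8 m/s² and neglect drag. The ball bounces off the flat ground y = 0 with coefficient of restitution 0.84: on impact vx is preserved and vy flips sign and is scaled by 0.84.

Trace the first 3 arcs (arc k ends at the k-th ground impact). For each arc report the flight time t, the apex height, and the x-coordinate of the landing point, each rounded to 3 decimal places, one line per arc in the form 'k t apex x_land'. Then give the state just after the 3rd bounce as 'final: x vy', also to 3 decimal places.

1 5.339 44.717 21.677
2 5.075 31.552 42.282
3 4.263 22.263 59.591
final: 59.591 17.547

Arc 1: start y=18.380, vy=22.720 → t=5.339, apex=44.717, x_land=21.677, impact vy=-29.605
  bounce: vy ← 0.84·29.605 = 24.868
Arc 2: start y=0.000, vy=24.868 → t=5.075, apex=31.552, x_land=42.282, impact vy=-24.868
  bounce: vy ← 0.84·24.868 = 20.889
Arc 3: start y=0.000, vy=20.889 → t=4.263, apex=22.263, x_land=59.591, impact vy=-20.889
  bounce: vy ← 0.84·20.889 = 17.547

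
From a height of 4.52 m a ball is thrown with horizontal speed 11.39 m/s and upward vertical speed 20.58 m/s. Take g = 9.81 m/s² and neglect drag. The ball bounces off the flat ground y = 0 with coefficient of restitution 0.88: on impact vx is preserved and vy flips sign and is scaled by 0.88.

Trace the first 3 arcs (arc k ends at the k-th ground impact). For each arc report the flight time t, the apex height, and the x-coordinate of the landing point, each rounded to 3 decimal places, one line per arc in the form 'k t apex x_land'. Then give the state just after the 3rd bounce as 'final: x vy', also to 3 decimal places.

Arc 1: start y=4.520, vy=20.580 → t=4.405, apex=26.107, x_land=50.172, impact vy=-22.632
  bounce: vy ← 0.88·22.632 = 19.916
Arc 2: start y=0.000, vy=19.916 → t=4.060, apex=20.217, x_land=96.420, impact vy=-19.916
  bounce: vy ← 0.88·19.916 = 17.526
Arc 3: start y=0.000, vy=17.526 → t=3.573, apex=15.656, x_land=137.119, impact vy=-17.526
  bounce: vy ← 0.88·17.526 = 15.423

1 4.405 26.107 50.172
2 4.060 20.217 96.420
3 3.573 15.656 137.119
final: 137.119 15.423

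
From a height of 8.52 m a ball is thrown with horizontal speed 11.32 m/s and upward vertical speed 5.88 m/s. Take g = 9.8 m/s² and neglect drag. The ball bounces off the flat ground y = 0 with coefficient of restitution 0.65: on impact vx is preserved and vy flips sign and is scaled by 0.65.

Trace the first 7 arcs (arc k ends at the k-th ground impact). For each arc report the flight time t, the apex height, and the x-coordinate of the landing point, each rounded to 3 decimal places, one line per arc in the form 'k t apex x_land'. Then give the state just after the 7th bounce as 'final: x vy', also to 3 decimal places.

Arc 1: start y=8.520, vy=5.880 → t=2.049, apex=10.284, x_land=23.191, impact vy=-14.197
  bounce: vy ← 0.65·14.197 = 9.228
Arc 2: start y=0.000, vy=9.228 → t=1.883, apex=4.345, x_land=44.511, impact vy=-9.228
  bounce: vy ← 0.65·9.228 = 5.998
Arc 3: start y=0.000, vy=5.998 → t=1.224, apex=1.836, x_land=58.368, impact vy=-5.998
  bounce: vy ← 0.65·5.998 = 3.899
Arc 4: start y=0.000, vy=3.899 → t=0.796, apex=0.776, x_land=67.376, impact vy=-3.899
  bounce: vy ← 0.65·3.899 = 2.534
Arc 5: start y=0.000, vy=2.534 → t=0.517, apex=0.328, x_land=73.230, impact vy=-2.534
  bounce: vy ← 0.65·2.534 = 1.647
Arc 6: start y=0.000, vy=1.647 → t=0.336, apex=0.138, x_land=77.036, impact vy=-1.647
  bounce: vy ← 0.65·1.647 = 1.071
Arc 7: start y=0.000, vy=1.071 → t=0.219, apex=0.058, x_land=79.510, impact vy=-1.071
  bounce: vy ← 0.65·1.071 = 0.696

1 2.049 10.284 23.191
2 1.883 4.345 44.511
3 1.224 1.836 58.368
4 0.796 0.776 67.376
5 0.517 0.328 73.230
6 0.336 0.138 77.036
7 0.219 0.058 79.510
final: 79.510 0.696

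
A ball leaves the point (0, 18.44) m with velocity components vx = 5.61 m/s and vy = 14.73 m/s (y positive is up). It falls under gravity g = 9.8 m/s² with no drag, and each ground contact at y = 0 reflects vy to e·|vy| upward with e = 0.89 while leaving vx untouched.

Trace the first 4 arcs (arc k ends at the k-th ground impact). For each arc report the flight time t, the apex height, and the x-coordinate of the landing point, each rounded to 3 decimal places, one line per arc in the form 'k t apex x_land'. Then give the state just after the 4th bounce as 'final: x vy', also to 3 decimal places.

1 3.957 29.510 22.200
2 4.368 23.375 46.705
3 3.888 18.515 68.516
4 3.460 14.666 87.927
final: 87.927 15.089

Arc 1: start y=18.440, vy=14.730 → t=3.957, apex=29.510, x_land=22.200, impact vy=-24.050
  bounce: vy ← 0.89·24.050 = 21.404
Arc 2: start y=0.000, vy=21.404 → t=4.368, apex=23.375, x_land=46.705, impact vy=-21.404
  bounce: vy ← 0.89·21.404 = 19.050
Arc 3: start y=0.000, vy=19.050 → t=3.888, apex=18.515, x_land=68.516, impact vy=-19.050
  bounce: vy ← 0.89·19.050 = 16.954
Arc 4: start y=0.000, vy=16.954 → t=3.460, apex=14.666, x_land=87.927, impact vy=-16.954
  bounce: vy ← 0.89·16.954 = 15.089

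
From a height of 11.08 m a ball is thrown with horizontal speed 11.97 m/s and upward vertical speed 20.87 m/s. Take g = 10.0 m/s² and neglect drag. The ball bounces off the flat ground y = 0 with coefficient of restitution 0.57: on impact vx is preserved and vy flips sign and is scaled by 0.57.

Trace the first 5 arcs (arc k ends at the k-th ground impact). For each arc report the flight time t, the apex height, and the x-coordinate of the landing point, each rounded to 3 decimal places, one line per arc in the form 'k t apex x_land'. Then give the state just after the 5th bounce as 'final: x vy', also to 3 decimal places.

1 4.651 32.858 55.667
2 2.922 10.676 90.648
3 1.666 3.468 110.587
4 0.949 1.127 121.952
5 0.541 0.366 128.431
final: 128.431 1.542

Arc 1: start y=11.080, vy=20.870 → t=4.651, apex=32.858, x_land=55.667, impact vy=-25.635
  bounce: vy ← 0.57·25.635 = 14.612
Arc 2: start y=0.000, vy=14.612 → t=2.922, apex=10.676, x_land=90.648, impact vy=-14.612
  bounce: vy ← 0.57·14.612 = 8.329
Arc 3: start y=0.000, vy=8.329 → t=1.666, apex=3.468, x_land=110.587, impact vy=-8.329
  bounce: vy ← 0.57·8.329 = 4.747
Arc 4: start y=0.000, vy=4.747 → t=0.949, apex=1.127, x_land=121.952, impact vy=-4.747
  bounce: vy ← 0.57·4.747 = 2.706
Arc 5: start y=0.000, vy=2.706 → t=0.541, apex=0.366, x_land=128.431, impact vy=-2.706
  bounce: vy ← 0.57·2.706 = 1.542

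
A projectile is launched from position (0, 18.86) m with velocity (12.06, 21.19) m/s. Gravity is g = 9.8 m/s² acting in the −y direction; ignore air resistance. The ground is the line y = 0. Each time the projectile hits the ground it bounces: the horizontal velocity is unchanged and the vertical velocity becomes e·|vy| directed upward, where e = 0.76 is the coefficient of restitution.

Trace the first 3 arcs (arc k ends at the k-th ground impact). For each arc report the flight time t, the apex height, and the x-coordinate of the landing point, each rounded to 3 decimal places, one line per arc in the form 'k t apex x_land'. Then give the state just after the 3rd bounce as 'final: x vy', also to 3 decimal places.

Arc 1: start y=18.860, vy=21.190 → t=5.082, apex=41.769, x_land=61.288, impact vy=-28.612
  bounce: vy ← 0.76·28.612 = 21.745
Arc 2: start y=0.000, vy=21.745 → t=4.438, apex=24.126, x_land=114.808, impact vy=-21.745
  bounce: vy ← 0.76·21.745 = 16.527
Arc 3: start y=0.000, vy=16.527 → t=3.373, apex=13.935, x_land=155.484, impact vy=-16.527
  bounce: vy ← 0.76·16.527 = 12.560

1 5.082 41.769 61.288
2 4.438 24.126 114.808
3 3.373 13.935 155.484
final: 155.484 12.560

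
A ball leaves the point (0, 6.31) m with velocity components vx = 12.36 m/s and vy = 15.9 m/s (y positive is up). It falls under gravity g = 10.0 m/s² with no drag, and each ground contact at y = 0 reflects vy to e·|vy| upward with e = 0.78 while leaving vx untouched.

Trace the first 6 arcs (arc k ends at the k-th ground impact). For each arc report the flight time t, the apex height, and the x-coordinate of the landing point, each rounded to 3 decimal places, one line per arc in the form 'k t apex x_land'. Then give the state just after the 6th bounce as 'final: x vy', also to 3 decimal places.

Arc 1: start y=6.310, vy=15.900 → t=3.537, apex=18.950, x_land=43.715, impact vy=-19.468
  bounce: vy ← 0.78·19.468 = 15.185
Arc 2: start y=0.000, vy=15.185 → t=3.037, apex=11.529, x_land=81.253, impact vy=-15.185
  bounce: vy ← 0.78·15.185 = 11.844
Arc 3: start y=0.000, vy=11.844 → t=2.369, apex=7.015, x_land=110.532, impact vy=-11.844
  bounce: vy ← 0.78·11.844 = 9.239
Arc 4: start y=0.000, vy=9.239 → t=1.848, apex=4.268, x_land=133.370, impact vy=-9.239
  bounce: vy ← 0.78·9.239 = 7.206
Arc 5: start y=0.000, vy=7.206 → t=1.441, apex=2.596, x_land=151.184, impact vy=-7.206
  bounce: vy ← 0.78·7.206 = 5.621
Arc 6: start y=0.000, vy=5.621 → t=1.124, apex=1.580, x_land=165.079, impact vy=-5.621
  bounce: vy ← 0.78·5.621 = 4.384

1 3.537 18.950 43.715
2 3.037 11.529 81.253
3 2.369 7.015 110.532
4 1.848 4.268 133.370
5 1.441 2.596 151.184
6 1.124 1.580 165.079
final: 165.079 4.384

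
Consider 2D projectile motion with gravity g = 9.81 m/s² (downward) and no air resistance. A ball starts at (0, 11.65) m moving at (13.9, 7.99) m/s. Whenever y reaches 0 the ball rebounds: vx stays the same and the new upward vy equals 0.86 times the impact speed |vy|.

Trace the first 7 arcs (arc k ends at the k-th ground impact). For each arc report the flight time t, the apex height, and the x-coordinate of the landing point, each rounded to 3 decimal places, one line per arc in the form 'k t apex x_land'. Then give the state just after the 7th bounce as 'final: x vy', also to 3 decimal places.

1 2.558 14.904 35.551
2 2.998 11.023 77.225
3 2.578 8.153 113.066
4 2.217 6.030 143.888
5 1.907 4.459 170.396
6 1.640 3.298 193.192
7 1.410 2.439 212.797
final: 212.797 5.950

Arc 1: start y=11.650, vy=7.990 → t=2.558, apex=14.904, x_land=35.551, impact vy=-17.100
  bounce: vy ← 0.86·17.100 = 14.706
Arc 2: start y=0.000, vy=14.706 → t=2.998, apex=11.023, x_land=77.225, impact vy=-14.706
  bounce: vy ← 0.86·14.706 = 12.647
Arc 3: start y=0.000, vy=12.647 → t=2.578, apex=8.153, x_land=113.066, impact vy=-12.647
  bounce: vy ← 0.86·12.647 = 10.877
Arc 4: start y=0.000, vy=10.877 → t=2.217, apex=6.030, x_land=143.888, impact vy=-10.877
  bounce: vy ← 0.86·10.877 = 9.354
Arc 5: start y=0.000, vy=9.354 → t=1.907, apex=4.459, x_land=170.396, impact vy=-9.354
  bounce: vy ← 0.86·9.354 = 8.044
Arc 6: start y=0.000, vy=8.044 → t=1.640, apex=3.298, x_land=193.192, impact vy=-8.044
  bounce: vy ← 0.86·8.044 = 6.918
Arc 7: start y=0.000, vy=6.918 → t=1.410, apex=2.439, x_land=212.797, impact vy=-6.918
  bounce: vy ← 0.86·6.918 = 5.950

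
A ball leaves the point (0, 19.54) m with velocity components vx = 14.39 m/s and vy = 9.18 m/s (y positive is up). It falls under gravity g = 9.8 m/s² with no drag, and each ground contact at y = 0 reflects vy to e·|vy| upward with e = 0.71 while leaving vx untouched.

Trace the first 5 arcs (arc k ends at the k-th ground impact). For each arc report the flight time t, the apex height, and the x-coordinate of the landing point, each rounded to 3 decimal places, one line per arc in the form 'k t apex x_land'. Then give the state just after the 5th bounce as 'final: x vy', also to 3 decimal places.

Arc 1: start y=19.540, vy=9.180 → t=3.142, apex=23.840, x_land=45.220, impact vy=-21.616
  bounce: vy ← 0.71·21.616 = 15.347
Arc 2: start y=0.000, vy=15.347 → t=3.132, apex=12.018, x_land=90.291, impact vy=-15.347
  bounce: vy ← 0.71·15.347 = 10.897
Arc 3: start y=0.000, vy=10.897 → t=2.224, apex=6.058, x_land=122.292, impact vy=-10.897
  bounce: vy ← 0.71·10.897 = 7.737
Arc 4: start y=0.000, vy=7.737 → t=1.579, apex=3.054, x_land=145.013, impact vy=-7.737
  bounce: vy ← 0.71·7.737 = 5.493
Arc 5: start y=0.000, vy=5.493 → t=1.121, apex=1.539, x_land=161.144, impact vy=-5.493
  bounce: vy ← 0.71·5.493 = 3.900

1 3.142 23.840 45.220
2 3.132 12.018 90.291
3 2.224 6.058 122.292
4 1.579 3.054 145.013
5 1.121 1.539 161.144
final: 161.144 3.900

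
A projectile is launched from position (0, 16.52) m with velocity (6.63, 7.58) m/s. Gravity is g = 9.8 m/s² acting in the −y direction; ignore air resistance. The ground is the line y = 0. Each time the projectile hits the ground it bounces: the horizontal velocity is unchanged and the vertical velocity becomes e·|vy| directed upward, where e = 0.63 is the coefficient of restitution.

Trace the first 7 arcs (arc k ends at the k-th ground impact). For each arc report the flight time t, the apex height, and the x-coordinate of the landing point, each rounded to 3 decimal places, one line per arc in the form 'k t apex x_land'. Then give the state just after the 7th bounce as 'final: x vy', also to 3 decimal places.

Arc 1: start y=16.520, vy=7.580 → t=2.766, apex=19.451, x_land=18.338, impact vy=-19.526
  bounce: vy ← 0.63·19.526 = 12.301
Arc 2: start y=0.000, vy=12.301 → t=2.510, apex=7.720, x_land=34.982, impact vy=-12.301
  bounce: vy ← 0.63·12.301 = 7.750
Arc 3: start y=0.000, vy=7.750 → t=1.582, apex=3.064, x_land=45.468, impact vy=-7.750
  bounce: vy ← 0.63·7.750 = 4.882
Arc 4: start y=0.000, vy=4.882 → t=0.996, apex=1.216, x_land=52.074, impact vy=-4.882
  bounce: vy ← 0.63·4.882 = 3.076
Arc 5: start y=0.000, vy=3.076 → t=0.628, apex=0.483, x_land=56.236, impact vy=-3.076
  bounce: vy ← 0.63·3.076 = 1.938
Arc 6: start y=0.000, vy=1.938 → t=0.395, apex=0.192, x_land=58.858, impact vy=-1.938
  bounce: vy ← 0.63·1.938 = 1.221
Arc 7: start y=0.000, vy=1.221 → t=0.249, apex=0.076, x_land=60.509, impact vy=-1.221
  bounce: vy ← 0.63·1.221 = 0.769

1 2.766 19.451 18.338
2 2.510 7.720 34.982
3 1.582 3.064 45.468
4 0.996 1.216 52.074
5 0.628 0.483 56.236
6 0.395 0.192 58.858
7 0.249 0.076 60.509
final: 60.509 0.769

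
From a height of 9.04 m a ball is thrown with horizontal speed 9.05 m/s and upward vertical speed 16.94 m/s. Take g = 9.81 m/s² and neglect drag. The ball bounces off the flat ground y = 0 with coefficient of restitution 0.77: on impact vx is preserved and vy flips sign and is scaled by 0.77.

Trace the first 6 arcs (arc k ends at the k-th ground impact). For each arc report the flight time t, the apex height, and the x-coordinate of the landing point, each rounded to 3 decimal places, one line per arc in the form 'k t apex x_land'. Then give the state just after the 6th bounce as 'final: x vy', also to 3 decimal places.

1 3.923 23.666 35.507
2 3.383 14.032 66.120
3 2.605 8.319 89.692
4 2.006 4.933 107.843
5 1.544 2.925 121.819
6 1.189 1.734 132.581
final: 132.581 4.491

Arc 1: start y=9.040, vy=16.940 → t=3.923, apex=23.666, x_land=35.507, impact vy=-21.548
  bounce: vy ← 0.77·21.548 = 16.592
Arc 2: start y=0.000, vy=16.592 → t=3.383, apex=14.032, x_land=66.120, impact vy=-16.592
  bounce: vy ← 0.77·16.592 = 12.776
Arc 3: start y=0.000, vy=12.776 → t=2.605, apex=8.319, x_land=89.692, impact vy=-12.776
  bounce: vy ← 0.77·12.776 = 9.838
Arc 4: start y=0.000, vy=9.838 → t=2.006, apex=4.933, x_land=107.843, impact vy=-9.838
  bounce: vy ← 0.77·9.838 = 7.575
Arc 5: start y=0.000, vy=7.575 → t=1.544, apex=2.925, x_land=121.819, impact vy=-7.575
  bounce: vy ← 0.77·7.575 = 5.833
Arc 6: start y=0.000, vy=5.833 → t=1.189, apex=1.734, x_land=132.581, impact vy=-5.833
  bounce: vy ← 0.77·5.833 = 4.491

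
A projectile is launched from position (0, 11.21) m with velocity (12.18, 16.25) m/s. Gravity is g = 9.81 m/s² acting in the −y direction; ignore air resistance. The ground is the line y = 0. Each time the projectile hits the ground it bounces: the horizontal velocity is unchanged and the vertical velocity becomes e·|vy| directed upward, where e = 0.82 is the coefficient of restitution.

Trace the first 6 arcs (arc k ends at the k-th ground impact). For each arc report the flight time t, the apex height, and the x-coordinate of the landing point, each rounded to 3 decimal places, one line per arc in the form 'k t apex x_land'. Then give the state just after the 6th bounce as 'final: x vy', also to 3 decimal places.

1 3.899 24.669 47.491
2 3.678 16.587 92.288
3 3.016 11.153 129.021
4 2.473 7.499 159.142
5 2.028 5.043 183.842
6 1.663 3.391 204.095
final: 204.095 6.688

Arc 1: start y=11.210, vy=16.250 → t=3.899, apex=24.669, x_land=47.491, impact vy=-22.000
  bounce: vy ← 0.82·22.000 = 18.040
Arc 2: start y=0.000, vy=18.040 → t=3.678, apex=16.587, x_land=92.288, impact vy=-18.040
  bounce: vy ← 0.82·18.040 = 14.793
Arc 3: start y=0.000, vy=14.793 → t=3.016, apex=11.153, x_land=129.021, impact vy=-14.793
  bounce: vy ← 0.82·14.793 = 12.130
Arc 4: start y=0.000, vy=12.130 → t=2.473, apex=7.499, x_land=159.142, impact vy=-12.130
  bounce: vy ← 0.82·12.130 = 9.947
Arc 5: start y=0.000, vy=9.947 → t=2.028, apex=5.043, x_land=183.842, impact vy=-9.947
  bounce: vy ← 0.82·9.947 = 8.156
Arc 6: start y=0.000, vy=8.156 → t=1.663, apex=3.391, x_land=204.095, impact vy=-8.156
  bounce: vy ← 0.82·8.156 = 6.688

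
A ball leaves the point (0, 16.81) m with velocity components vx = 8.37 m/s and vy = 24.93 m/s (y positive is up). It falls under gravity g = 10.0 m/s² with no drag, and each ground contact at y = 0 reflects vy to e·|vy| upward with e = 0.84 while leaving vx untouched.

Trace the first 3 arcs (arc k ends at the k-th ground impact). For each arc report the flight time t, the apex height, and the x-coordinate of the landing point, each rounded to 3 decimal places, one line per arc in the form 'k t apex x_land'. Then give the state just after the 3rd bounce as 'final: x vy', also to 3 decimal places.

Arc 1: start y=16.810, vy=24.930 → t=5.588, apex=47.885, x_land=46.769, impact vy=-30.947
  bounce: vy ← 0.84·30.947 = 25.995
Arc 2: start y=0.000, vy=25.995 → t=5.199, apex=33.788, x_land=90.285, impact vy=-25.995
  bounce: vy ← 0.84·25.995 = 21.836
Arc 3: start y=0.000, vy=21.836 → t=4.367, apex=23.841, x_land=126.839, impact vy=-21.836
  bounce: vy ← 0.84·21.836 = 18.342

1 5.588 47.885 46.769
2 5.199 33.788 90.285
3 4.367 23.841 126.839
final: 126.839 18.342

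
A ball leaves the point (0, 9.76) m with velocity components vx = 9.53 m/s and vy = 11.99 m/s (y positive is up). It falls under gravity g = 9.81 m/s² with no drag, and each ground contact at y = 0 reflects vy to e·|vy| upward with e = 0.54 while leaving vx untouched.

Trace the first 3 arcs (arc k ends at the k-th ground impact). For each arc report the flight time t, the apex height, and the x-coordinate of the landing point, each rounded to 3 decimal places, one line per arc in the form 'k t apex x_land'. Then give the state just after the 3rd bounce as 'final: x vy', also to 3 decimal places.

Arc 1: start y=9.760, vy=11.990 → t=3.089, apex=17.087, x_land=29.435, impact vy=-18.310
  bounce: vy ← 0.54·18.310 = 9.887
Arc 2: start y=0.000, vy=9.887 → t=2.016, apex=4.983, x_land=48.645, impact vy=-9.887
  bounce: vy ← 0.54·9.887 = 5.339
Arc 3: start y=0.000, vy=5.339 → t=1.089, apex=1.453, x_land=59.019, impact vy=-5.339
  bounce: vy ← 0.54·5.339 = 2.883

1 3.089 17.087 29.435
2 2.016 4.983 48.645
3 1.089 1.453 59.019
final: 59.019 2.883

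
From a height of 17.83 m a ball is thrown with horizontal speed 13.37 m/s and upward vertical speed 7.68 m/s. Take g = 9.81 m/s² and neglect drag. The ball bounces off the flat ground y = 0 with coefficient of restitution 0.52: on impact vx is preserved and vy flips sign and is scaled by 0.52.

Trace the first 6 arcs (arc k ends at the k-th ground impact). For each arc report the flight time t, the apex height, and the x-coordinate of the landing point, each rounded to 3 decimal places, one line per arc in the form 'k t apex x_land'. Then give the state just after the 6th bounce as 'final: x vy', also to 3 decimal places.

Arc 1: start y=17.830, vy=7.680 → t=2.844, apex=20.836, x_land=38.023, impact vy=-20.219
  bounce: vy ← 0.52·20.219 = 10.514
Arc 2: start y=0.000, vy=10.514 → t=2.144, apex=5.634, x_land=66.682, impact vy=-10.514
  bounce: vy ← 0.52·10.514 = 5.467
Arc 3: start y=0.000, vy=5.467 → t=1.115, apex=1.523, x_land=81.584, impact vy=-5.467
  bounce: vy ← 0.52·5.467 = 2.843
Arc 4: start y=0.000, vy=2.843 → t=0.580, apex=0.412, x_land=89.334, impact vy=-2.843
  bounce: vy ← 0.52·2.843 = 1.478
Arc 5: start y=0.000, vy=1.478 → t=0.301, apex=0.111, x_land=93.363, impact vy=-1.478
  bounce: vy ← 0.52·1.478 = 0.769
Arc 6: start y=0.000, vy=0.769 → t=0.157, apex=0.030, x_land=95.459, impact vy=-0.769
  bounce: vy ← 0.52·0.769 = 0.400

1 2.844 20.836 38.023
2 2.144 5.634 66.682
3 1.115 1.523 81.584
4 0.580 0.412 89.334
5 0.301 0.111 93.363
6 0.157 0.030 95.459
final: 95.459 0.400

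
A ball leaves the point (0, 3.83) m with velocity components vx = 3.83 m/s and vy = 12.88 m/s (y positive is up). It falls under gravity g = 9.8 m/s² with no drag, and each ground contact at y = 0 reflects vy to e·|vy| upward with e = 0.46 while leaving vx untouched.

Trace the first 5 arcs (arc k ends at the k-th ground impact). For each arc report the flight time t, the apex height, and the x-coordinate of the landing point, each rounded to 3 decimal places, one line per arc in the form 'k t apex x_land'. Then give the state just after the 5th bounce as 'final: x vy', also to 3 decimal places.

1 2.898 12.294 11.100
2 1.457 2.601 16.682
3 0.670 0.550 19.249
4 0.308 0.116 20.430
5 0.142 0.025 20.973
final: 20.973 0.320

Arc 1: start y=3.830, vy=12.880 → t=2.898, apex=12.294, x_land=11.100, impact vy=-15.523
  bounce: vy ← 0.46·15.523 = 7.141
Arc 2: start y=0.000, vy=7.141 → t=1.457, apex=2.601, x_land=16.682, impact vy=-7.141
  bounce: vy ← 0.46·7.141 = 3.285
Arc 3: start y=0.000, vy=3.285 → t=0.670, apex=0.550, x_land=19.249, impact vy=-3.285
  bounce: vy ← 0.46·3.285 = 1.511
Arc 4: start y=0.000, vy=1.511 → t=0.308, apex=0.116, x_land=20.430, impact vy=-1.511
  bounce: vy ← 0.46·1.511 = 0.695
Arc 5: start y=0.000, vy=0.695 → t=0.142, apex=0.025, x_land=20.973, impact vy=-0.695
  bounce: vy ← 0.46·0.695 = 0.320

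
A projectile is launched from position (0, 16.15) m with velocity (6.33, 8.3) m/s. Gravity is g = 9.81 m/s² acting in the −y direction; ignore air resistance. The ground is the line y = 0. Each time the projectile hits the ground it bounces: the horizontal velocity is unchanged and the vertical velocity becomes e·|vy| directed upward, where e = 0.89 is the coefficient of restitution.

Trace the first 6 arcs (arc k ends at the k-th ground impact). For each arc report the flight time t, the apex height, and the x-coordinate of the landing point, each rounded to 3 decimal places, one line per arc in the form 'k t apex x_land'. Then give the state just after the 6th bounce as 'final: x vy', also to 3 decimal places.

Arc 1: start y=16.150, vy=8.300 → t=2.848, apex=19.661, x_land=18.029, impact vy=-19.641
  bounce: vy ← 0.89·19.641 = 17.480
Arc 2: start y=0.000, vy=17.480 → t=3.564, apex=15.574, x_land=40.587, impact vy=-17.480
  bounce: vy ← 0.89·17.480 = 15.557
Arc 3: start y=0.000, vy=15.557 → t=3.172, apex=12.336, x_land=60.664, impact vy=-15.557
  bounce: vy ← 0.89·15.557 = 13.846
Arc 4: start y=0.000, vy=13.846 → t=2.823, apex=9.771, x_land=78.533, impact vy=-13.846
  bounce: vy ← 0.89·13.846 = 12.323
Arc 5: start y=0.000, vy=12.323 → t=2.512, apex=7.740, x_land=94.436, impact vy=-12.323
  bounce: vy ← 0.89·12.323 = 10.967
Arc 6: start y=0.000, vy=10.967 → t=2.236, apex=6.131, x_land=108.590, impact vy=-10.967
  bounce: vy ← 0.89·10.967 = 9.761

1 2.848 19.661 18.029
2 3.564 15.574 40.587
3 3.172 12.336 60.664
4 2.823 9.771 78.533
5 2.512 7.740 94.436
6 2.236 6.131 108.590
final: 108.590 9.761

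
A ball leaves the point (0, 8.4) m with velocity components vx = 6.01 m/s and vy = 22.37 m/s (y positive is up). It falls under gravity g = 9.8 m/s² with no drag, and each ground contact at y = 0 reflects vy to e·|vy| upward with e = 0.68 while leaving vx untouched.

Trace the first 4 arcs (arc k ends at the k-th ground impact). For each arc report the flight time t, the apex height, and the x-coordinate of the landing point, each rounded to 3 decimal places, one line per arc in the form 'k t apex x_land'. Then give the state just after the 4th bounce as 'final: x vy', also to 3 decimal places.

Arc 1: start y=8.400, vy=22.370 → t=4.914, apex=33.931, x_land=29.534, impact vy=-25.789
  bounce: vy ← 0.68·25.789 = 17.536
Arc 2: start y=0.000, vy=17.536 → t=3.579, apex=15.690, x_land=51.043, impact vy=-17.536
  bounce: vy ← 0.68·17.536 = 11.925
Arc 3: start y=0.000, vy=11.925 → t=2.434, apex=7.255, x_land=65.669, impact vy=-11.925
  bounce: vy ← 0.68·11.925 = 8.109
Arc 4: start y=0.000, vy=8.109 → t=1.655, apex=3.355, x_land=75.615, impact vy=-8.109
  bounce: vy ← 0.68·8.109 = 5.514

1 4.914 33.931 29.534
2 3.579 15.690 51.043
3 2.434 7.255 65.669
4 1.655 3.355 75.615
final: 75.615 5.514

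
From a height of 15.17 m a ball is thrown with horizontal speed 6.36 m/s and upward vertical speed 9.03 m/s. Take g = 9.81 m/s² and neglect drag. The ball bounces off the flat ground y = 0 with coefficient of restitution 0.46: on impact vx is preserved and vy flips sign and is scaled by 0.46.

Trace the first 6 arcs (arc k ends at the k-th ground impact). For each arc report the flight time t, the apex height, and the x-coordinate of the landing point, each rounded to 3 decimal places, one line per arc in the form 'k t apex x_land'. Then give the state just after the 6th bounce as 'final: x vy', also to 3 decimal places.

Arc 1: start y=15.170, vy=9.030 → t=2.905, apex=19.326, x_land=18.479, impact vy=-19.472
  bounce: vy ← 0.46·19.472 = 8.957
Arc 2: start y=0.000, vy=8.957 → t=1.826, apex=4.089, x_land=30.093, impact vy=-8.957
  bounce: vy ← 0.46·8.957 = 4.120
Arc 3: start y=0.000, vy=4.120 → t=0.840, apex=0.865, x_land=35.436, impact vy=-4.120
  bounce: vy ← 0.46·4.120 = 1.895
Arc 4: start y=0.000, vy=1.895 → t=0.386, apex=0.183, x_land=37.893, impact vy=-1.895
  bounce: vy ← 0.46·1.895 = 0.872
Arc 5: start y=0.000, vy=0.872 → t=0.178, apex=0.039, x_land=39.024, impact vy=-0.872
  bounce: vy ← 0.46·0.872 = 0.401
Arc 6: start y=0.000, vy=0.401 → t=0.082, apex=0.008, x_land=39.544, impact vy=-0.401
  bounce: vy ← 0.46·0.401 = 0.184

1 2.905 19.326 18.479
2 1.826 4.089 30.093
3 0.840 0.865 35.436
4 0.386 0.183 37.893
5 0.178 0.039 39.024
6 0.082 0.008 39.544
final: 39.544 0.184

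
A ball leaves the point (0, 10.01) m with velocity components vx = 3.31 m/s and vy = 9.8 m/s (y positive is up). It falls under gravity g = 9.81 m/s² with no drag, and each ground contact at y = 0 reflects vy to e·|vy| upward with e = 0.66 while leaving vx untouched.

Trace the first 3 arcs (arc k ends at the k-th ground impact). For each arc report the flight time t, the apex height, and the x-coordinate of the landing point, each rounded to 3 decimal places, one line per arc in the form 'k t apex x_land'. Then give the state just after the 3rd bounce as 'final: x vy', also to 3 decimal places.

1 2.742 14.905 9.077
2 2.301 6.493 16.693
3 1.519 2.828 21.720
final: 21.720 4.916

Arc 1: start y=10.010, vy=9.800 → t=2.742, apex=14.905, x_land=9.077, impact vy=-17.101
  bounce: vy ← 0.66·17.101 = 11.287
Arc 2: start y=0.000, vy=11.287 → t=2.301, apex=6.493, x_land=16.693, impact vy=-11.287
  bounce: vy ← 0.66·11.287 = 7.449
Arc 3: start y=0.000, vy=7.449 → t=1.519, apex=2.828, x_land=21.720, impact vy=-7.449
  bounce: vy ← 0.66·7.449 = 4.916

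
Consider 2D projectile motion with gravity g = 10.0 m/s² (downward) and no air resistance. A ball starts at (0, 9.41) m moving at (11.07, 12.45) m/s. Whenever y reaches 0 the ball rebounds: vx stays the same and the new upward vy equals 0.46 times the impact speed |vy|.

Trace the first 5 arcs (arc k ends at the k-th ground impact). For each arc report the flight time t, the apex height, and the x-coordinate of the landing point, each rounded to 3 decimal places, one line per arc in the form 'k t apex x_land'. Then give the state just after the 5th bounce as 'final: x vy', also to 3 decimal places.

1 3.098 17.160 34.290
2 1.704 3.631 53.157
3 0.784 0.768 61.836
4 0.361 0.163 65.829
5 0.166 0.034 67.665
final: 67.665 0.382

Arc 1: start y=9.410, vy=12.450 → t=3.098, apex=17.160, x_land=34.290, impact vy=-18.526
  bounce: vy ← 0.46·18.526 = 8.522
Arc 2: start y=0.000, vy=8.522 → t=1.704, apex=3.631, x_land=53.157, impact vy=-8.522
  bounce: vy ← 0.46·8.522 = 3.920
Arc 3: start y=0.000, vy=3.920 → t=0.784, apex=0.768, x_land=61.836, impact vy=-3.920
  bounce: vy ← 0.46·3.920 = 1.803
Arc 4: start y=0.000, vy=1.803 → t=0.361, apex=0.163, x_land=65.829, impact vy=-1.803
  bounce: vy ← 0.46·1.803 = 0.829
Arc 5: start y=0.000, vy=0.829 → t=0.166, apex=0.034, x_land=67.665, impact vy=-0.829
  bounce: vy ← 0.46·0.829 = 0.382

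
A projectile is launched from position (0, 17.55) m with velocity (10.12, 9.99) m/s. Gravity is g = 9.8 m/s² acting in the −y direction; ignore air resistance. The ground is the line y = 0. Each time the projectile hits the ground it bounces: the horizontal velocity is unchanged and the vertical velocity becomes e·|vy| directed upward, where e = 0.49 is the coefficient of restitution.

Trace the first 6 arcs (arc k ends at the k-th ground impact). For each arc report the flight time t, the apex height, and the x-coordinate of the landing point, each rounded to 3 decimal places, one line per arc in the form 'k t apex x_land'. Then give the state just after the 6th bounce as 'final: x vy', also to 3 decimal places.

1 3.169 22.642 32.070
2 2.107 5.436 53.389
3 1.032 1.305 63.835
4 0.506 0.313 68.954
5 0.248 0.075 71.462
6 0.121 0.018 72.691
final: 72.691 0.292

Arc 1: start y=17.550, vy=9.990 → t=3.169, apex=22.642, x_land=32.070, impact vy=-21.066
  bounce: vy ← 0.49·21.066 = 10.322
Arc 2: start y=0.000, vy=10.322 → t=2.107, apex=5.436, x_land=53.389, impact vy=-10.322
  bounce: vy ← 0.49·10.322 = 5.058
Arc 3: start y=0.000, vy=5.058 → t=1.032, apex=1.305, x_land=63.835, impact vy=-5.058
  bounce: vy ← 0.49·5.058 = 2.478
Arc 4: start y=0.000, vy=2.478 → t=0.506, apex=0.313, x_land=68.954, impact vy=-2.478
  bounce: vy ← 0.49·2.478 = 1.214
Arc 5: start y=0.000, vy=1.214 → t=0.248, apex=0.075, x_land=71.462, impact vy=-1.214
  bounce: vy ← 0.49·1.214 = 0.595
Arc 6: start y=0.000, vy=0.595 → t=0.121, apex=0.018, x_land=72.691, impact vy=-0.595
  bounce: vy ← 0.49·0.595 = 0.292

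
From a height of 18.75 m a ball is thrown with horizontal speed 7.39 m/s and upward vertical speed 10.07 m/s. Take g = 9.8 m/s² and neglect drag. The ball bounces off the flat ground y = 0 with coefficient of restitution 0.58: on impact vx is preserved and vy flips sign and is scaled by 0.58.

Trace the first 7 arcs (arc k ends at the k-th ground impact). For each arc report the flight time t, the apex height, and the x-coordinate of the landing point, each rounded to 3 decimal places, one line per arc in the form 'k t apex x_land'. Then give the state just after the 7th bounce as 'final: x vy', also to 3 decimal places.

1 3.237 23.924 23.923
2 2.563 8.048 42.864
3 1.487 2.707 53.851
4 0.862 0.911 60.223
5 0.500 0.306 63.918
6 0.290 0.103 66.062
7 0.168 0.035 67.305
final: 67.305 0.478

Arc 1: start y=18.750, vy=10.070 → t=3.237, apex=23.924, x_land=23.923, impact vy=-21.654
  bounce: vy ← 0.58·21.654 = 12.559
Arc 2: start y=0.000, vy=12.559 → t=2.563, apex=8.048, x_land=42.864, impact vy=-12.559
  bounce: vy ← 0.58·12.559 = 7.284
Arc 3: start y=0.000, vy=7.284 → t=1.487, apex=2.707, x_land=53.851, impact vy=-7.284
  bounce: vy ← 0.58·7.284 = 4.225
Arc 4: start y=0.000, vy=4.225 → t=0.862, apex=0.911, x_land=60.223, impact vy=-4.225
  bounce: vy ← 0.58·4.225 = 2.450
Arc 5: start y=0.000, vy=2.450 → t=0.500, apex=0.306, x_land=63.918, impact vy=-2.450
  bounce: vy ← 0.58·2.450 = 1.421
Arc 6: start y=0.000, vy=1.421 → t=0.290, apex=0.103, x_land=66.062, impact vy=-1.421
  bounce: vy ← 0.58·1.421 = 0.824
Arc 7: start y=0.000, vy=0.824 → t=0.168, apex=0.035, x_land=67.305, impact vy=-0.824
  bounce: vy ← 0.58·0.824 = 0.478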